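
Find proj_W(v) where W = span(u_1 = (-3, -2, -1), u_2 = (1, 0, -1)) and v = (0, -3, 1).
proj_W(v) = (-7/6, -2/3, -1/6)

Set up U = [u_1 | ... | u_2] ∈ R^(3×2). The projector onto W = col(U) is P = U (U^T U)^(-1) U^T.
Compute U^T U =
  [14, -2]
  [-2, 2],
and U^T v = (5, -1).
Solve U^T U · c = U^T v for the coefficients: c = (1/3, -1/6). The projection is proj_W(v) = U c.
Check: (v - proj_W(v)) · u_1 = 0  (should be 0).
Check: (v - proj_W(v)) · u_2 = 0  (should be 0).
Result: proj_W(v) = (-7/6, -2/3, -1/6).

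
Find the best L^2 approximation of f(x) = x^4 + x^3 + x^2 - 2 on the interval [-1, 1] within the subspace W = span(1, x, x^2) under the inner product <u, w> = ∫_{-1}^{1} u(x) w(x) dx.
g(x) = 13*x^2/7 + 3*x/5 - 73/35

The best approximation g ∈ W is the orthogonal projection of f onto W. Writing g = a_0 + a_1 x + a_2 x^2, the coefficients solve the normal equations G · a = b where
  G_{ij} = <φ_i, φ_j> and b_i = <f, φ_i>, with φ_0 = 1, φ_1 = x, φ_2 = x^2.
G =
  [2, 0, 2/3]
  [0, 2/3, 0]
  [2/3, 0, 2/5],
b = (-44/15, 2/5, -68/105).
Solving gives a_0 = -73/35, a_1 = 3/5, a_2 = 13/7, so
  g(x) = 13*x^2/7 + 3*x/5 - 73/35.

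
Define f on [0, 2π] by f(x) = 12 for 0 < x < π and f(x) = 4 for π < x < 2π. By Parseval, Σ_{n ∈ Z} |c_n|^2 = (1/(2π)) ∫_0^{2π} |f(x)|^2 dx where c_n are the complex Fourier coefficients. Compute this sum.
Σ |c_n|^2 = 80

Parseval equates the L^2 energy of f (normalised by 1/(2π)) with the ℓ^2 sum of its Fourier coefficients: (1/(2π)) ∫_0^{2π} |f|^2 = Σ |c_n|^2.
Compute the left side: (1/(2π)) [∫_0^π 12^2 dx + ∫_π^{2π} 4^2 dx] = (1/(2π)) · (144π + 16π) = (144 + 16)/2 = 80.
So Σ_{n ∈ Z} |c_n|^2 = 80.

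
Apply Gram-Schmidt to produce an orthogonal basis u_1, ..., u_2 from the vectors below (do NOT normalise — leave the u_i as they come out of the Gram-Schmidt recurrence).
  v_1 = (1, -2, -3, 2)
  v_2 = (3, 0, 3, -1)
Orthogonal basis:
  u_1 = (1, -2, -3, 2)
  u_2 = (31/9, -8/9, 5/3, -1/9)

Apply the Gram-Schmidt recurrence
  u_1 = v_1
  u_i = v_i − Σ_{j<i} ((v_i · u_j) / (u_j · u_j)) · u_j.

Step by step this gives:
  u_1 = (1, -2, -3, 2)
  u_2 = (31/9, -8/9, 5/3, -1/9)

Orthogonality check:
  u_2 · u_1 = 0 (should be 0)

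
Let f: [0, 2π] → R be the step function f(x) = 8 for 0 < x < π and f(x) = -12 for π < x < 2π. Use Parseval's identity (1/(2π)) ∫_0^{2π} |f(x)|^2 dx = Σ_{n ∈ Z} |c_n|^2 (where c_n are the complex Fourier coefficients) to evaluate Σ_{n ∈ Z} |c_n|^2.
Σ |c_n|^2 = 104

Parseval equates the L^2 energy of f (normalised by 1/(2π)) with the ℓ^2 sum of its Fourier coefficients: (1/(2π)) ∫_0^{2π} |f|^2 = Σ |c_n|^2.
Compute the left side: (1/(2π)) [∫_0^π 8^2 dx + ∫_π^{2π} (-12)^2 dx] = (1/(2π)) · (64π + 144π) = (64 + 144)/2 = 104.
So Σ_{n ∈ Z} |c_n|^2 = 104.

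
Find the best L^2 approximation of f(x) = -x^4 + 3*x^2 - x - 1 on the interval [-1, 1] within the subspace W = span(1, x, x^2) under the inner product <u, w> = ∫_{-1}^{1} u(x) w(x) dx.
g(x) = 15*x^2/7 - x - 32/35

The best approximation g ∈ W is the orthogonal projection of f onto W. Writing g = a_0 + a_1 x + a_2 x^2, the coefficients solve the normal equations G · a = b where
  G_{ij} = <φ_i, φ_j> and b_i = <f, φ_i>, with φ_0 = 1, φ_1 = x, φ_2 = x^2.
G =
  [2, 0, 2/3]
  [0, 2/3, 0]
  [2/3, 0, 2/5],
b = (-2/5, -2/3, 26/105).
Solving gives a_0 = -32/35, a_1 = -1, a_2 = 15/7, so
  g(x) = 15*x^2/7 - x - 32/35.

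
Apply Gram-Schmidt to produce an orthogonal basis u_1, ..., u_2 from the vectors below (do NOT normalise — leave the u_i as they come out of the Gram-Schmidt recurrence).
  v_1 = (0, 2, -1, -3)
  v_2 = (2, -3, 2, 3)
Orthogonal basis:
  u_1 = (0, 2, -1, -3)
  u_2 = (2, -4/7, 11/14, -9/14)

Apply the Gram-Schmidt recurrence
  u_1 = v_1
  u_i = v_i − Σ_{j<i} ((v_i · u_j) / (u_j · u_j)) · u_j.

Step by step this gives:
  u_1 = (0, 2, -1, -3)
  u_2 = (2, -4/7, 11/14, -9/14)

Orthogonality check:
  u_2 · u_1 = 0 (should be 0)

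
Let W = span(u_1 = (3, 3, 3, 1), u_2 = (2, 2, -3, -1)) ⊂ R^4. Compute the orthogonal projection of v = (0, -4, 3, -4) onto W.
proj_W(v) = (-2, -2, 3/2, 1/2)

Set up U = [u_1 | ... | u_2] ∈ R^(4×2). The projector onto W = col(U) is P = U (U^T U)^(-1) U^T.
Compute U^T U =
  [28, 2]
  [2, 18],
and U^T v = (-7, -13).
Solve U^T U · c = U^T v for the coefficients: c = (-1/5, -7/10). The projection is proj_W(v) = U c.
Check: (v - proj_W(v)) · u_1 = 0  (should be 0).
Check: (v - proj_W(v)) · u_2 = 0  (should be 0).
Result: proj_W(v) = (-2, -2, 3/2, 1/2).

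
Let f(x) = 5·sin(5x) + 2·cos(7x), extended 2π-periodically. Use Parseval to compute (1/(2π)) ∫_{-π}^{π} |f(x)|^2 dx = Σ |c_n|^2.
Σ |c_n|^2 = 29/2

Expand |f|^2 and use orthogonality of {sin(nx), cos(mx)} on [-π, π]:
  ∫_{-π}^{π} sin(nx)^2 dx = π, ∫ cos(mx)^2 dx = π, and cross terms integrate to 0.
So ∫_{-π}^{π} f(x)^2 dx = 5^2 · π + 2^2 · π = (25 + 4)π.
Divide by 2π: (25 + 4)/2 = 29/2.
By Parseval, this equals Σ |c_n|^2.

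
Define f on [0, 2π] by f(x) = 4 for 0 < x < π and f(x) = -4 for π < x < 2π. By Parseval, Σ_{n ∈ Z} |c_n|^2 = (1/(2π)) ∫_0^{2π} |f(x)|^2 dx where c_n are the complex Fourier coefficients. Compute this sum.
Σ |c_n|^2 = 16

Parseval equates the L^2 energy of f (normalised by 1/(2π)) with the ℓ^2 sum of its Fourier coefficients: (1/(2π)) ∫_0^{2π} |f|^2 = Σ |c_n|^2.
Compute the left side: (1/(2π)) [∫_0^π 4^2 dx + ∫_π^{2π} (-4)^2 dx] = (1/(2π)) · (16π + 16π) = (16 + 16)/2 = 16.
So Σ_{n ∈ Z} |c_n|^2 = 16.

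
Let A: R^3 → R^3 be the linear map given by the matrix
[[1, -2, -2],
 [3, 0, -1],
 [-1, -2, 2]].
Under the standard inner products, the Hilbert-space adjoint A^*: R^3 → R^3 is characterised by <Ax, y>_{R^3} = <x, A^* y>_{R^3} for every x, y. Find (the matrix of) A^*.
A^* = A^T =
[[1, 3, -1],
 [-2, 0, -2],
 [-2, -1, 2]]

For real matrices with standard dot products, the defining identity <Ax, y> = <x, A^* y> gives (Ax)^T y = x^T (A^*) y, i.e. x^T A^T y = x^T (A^*) y. Since this holds for all x, y, we must have A^* = A^T. Therefore
A^* =
[[1, 3, -1],
 [-2, 0, -2],
 [-2, -1, 2]].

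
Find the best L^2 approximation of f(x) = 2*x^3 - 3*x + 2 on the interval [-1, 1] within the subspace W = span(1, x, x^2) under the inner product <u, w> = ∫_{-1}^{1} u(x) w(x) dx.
g(x) = 2 - 9*x/5

The best approximation g ∈ W is the orthogonal projection of f onto W. Writing g = a_0 + a_1 x + a_2 x^2, the coefficients solve the normal equations G · a = b where
  G_{ij} = <φ_i, φ_j> and b_i = <f, φ_i>, with φ_0 = 1, φ_1 = x, φ_2 = x^2.
G =
  [2, 0, 2/3]
  [0, 2/3, 0]
  [2/3, 0, 2/5],
b = (4, -6/5, 4/3).
Solving gives a_0 = 2, a_1 = -9/5, a_2 = 0, so
  g(x) = 2 - 9*x/5.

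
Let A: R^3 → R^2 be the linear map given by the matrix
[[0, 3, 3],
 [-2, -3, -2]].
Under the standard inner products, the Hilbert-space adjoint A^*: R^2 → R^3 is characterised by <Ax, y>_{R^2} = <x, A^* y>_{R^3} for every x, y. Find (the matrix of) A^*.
A^* = A^T =
[[0, -2],
 [3, -3],
 [3, -2]]

For real matrices with standard dot products, the defining identity <Ax, y> = <x, A^* y> gives (Ax)^T y = x^T (A^*) y, i.e. x^T A^T y = x^T (A^*) y. Since this holds for all x, y, we must have A^* = A^T. Therefore
A^* =
[[0, -2],
 [3, -3],
 [3, -2]].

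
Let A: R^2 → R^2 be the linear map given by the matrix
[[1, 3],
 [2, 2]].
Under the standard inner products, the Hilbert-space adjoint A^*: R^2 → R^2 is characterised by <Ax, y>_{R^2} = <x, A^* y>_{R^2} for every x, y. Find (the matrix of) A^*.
A^* = A^T =
[[1, 2],
 [3, 2]]

For real matrices with standard dot products, the defining identity <Ax, y> = <x, A^* y> gives (Ax)^T y = x^T (A^*) y, i.e. x^T A^T y = x^T (A^*) y. Since this holds for all x, y, we must have A^* = A^T. Therefore
A^* =
[[1, 2],
 [3, 2]].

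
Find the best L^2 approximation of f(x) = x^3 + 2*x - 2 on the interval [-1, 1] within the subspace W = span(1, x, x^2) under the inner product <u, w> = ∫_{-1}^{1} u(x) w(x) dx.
g(x) = 13*x/5 - 2

The best approximation g ∈ W is the orthogonal projection of f onto W. Writing g = a_0 + a_1 x + a_2 x^2, the coefficients solve the normal equations G · a = b where
  G_{ij} = <φ_i, φ_j> and b_i = <f, φ_i>, with φ_0 = 1, φ_1 = x, φ_2 = x^2.
G =
  [2, 0, 2/3]
  [0, 2/3, 0]
  [2/3, 0, 2/5],
b = (-4, 26/15, -4/3).
Solving gives a_0 = -2, a_1 = 13/5, a_2 = 0, so
  g(x) = 13*x/5 - 2.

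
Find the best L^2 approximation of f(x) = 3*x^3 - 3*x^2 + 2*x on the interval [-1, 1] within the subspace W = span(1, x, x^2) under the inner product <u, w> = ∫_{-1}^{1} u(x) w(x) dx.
g(x) = -3*x^2 + 19*x/5

The best approximation g ∈ W is the orthogonal projection of f onto W. Writing g = a_0 + a_1 x + a_2 x^2, the coefficients solve the normal equations G · a = b where
  G_{ij} = <φ_i, φ_j> and b_i = <f, φ_i>, with φ_0 = 1, φ_1 = x, φ_2 = x^2.
G =
  [2, 0, 2/3]
  [0, 2/3, 0]
  [2/3, 0, 2/5],
b = (-2, 38/15, -6/5).
Solving gives a_0 = 0, a_1 = 19/5, a_2 = -3, so
  g(x) = -3*x^2 + 19*x/5.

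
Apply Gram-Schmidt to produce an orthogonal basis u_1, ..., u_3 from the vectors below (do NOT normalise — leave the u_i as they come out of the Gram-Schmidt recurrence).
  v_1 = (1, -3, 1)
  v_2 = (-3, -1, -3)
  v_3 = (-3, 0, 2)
Orthogonal basis:
  u_1 = (1, -3, 1)
  u_2 = (-30/11, -20/11, -30/11)
  u_3 = (-5/2, 0, 5/2)

Apply the Gram-Schmidt recurrence
  u_1 = v_1
  u_i = v_i − Σ_{j<i} ((v_i · u_j) / (u_j · u_j)) · u_j.

Step by step this gives:
  u_1 = (1, -3, 1)
  u_2 = (-30/11, -20/11, -30/11)
  u_3 = (-5/2, 0, 5/2)

Orthogonality check:
  u_2 · u_1 = 0 (should be 0)
  u_3 · u_1 = 0 (should be 0)
  u_3 · u_2 = 0 (should be 0)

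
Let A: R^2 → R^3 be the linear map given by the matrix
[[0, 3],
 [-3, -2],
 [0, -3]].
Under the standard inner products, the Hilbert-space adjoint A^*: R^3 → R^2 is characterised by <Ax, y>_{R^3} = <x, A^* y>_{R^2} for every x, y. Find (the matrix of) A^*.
A^* = A^T =
[[0, -3, 0],
 [3, -2, -3]]

For real matrices with standard dot products, the defining identity <Ax, y> = <x, A^* y> gives (Ax)^T y = x^T (A^*) y, i.e. x^T A^T y = x^T (A^*) y. Since this holds for all x, y, we must have A^* = A^T. Therefore
A^* =
[[0, -3, 0],
 [3, -2, -3]].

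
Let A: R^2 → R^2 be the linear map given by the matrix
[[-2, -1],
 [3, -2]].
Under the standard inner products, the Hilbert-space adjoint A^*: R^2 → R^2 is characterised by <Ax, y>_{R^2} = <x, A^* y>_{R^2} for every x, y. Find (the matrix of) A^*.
A^* = A^T =
[[-2, 3],
 [-1, -2]]

For real matrices with standard dot products, the defining identity <Ax, y> = <x, A^* y> gives (Ax)^T y = x^T (A^*) y, i.e. x^T A^T y = x^T (A^*) y. Since this holds for all x, y, we must have A^* = A^T. Therefore
A^* =
[[-2, 3],
 [-1, -2]].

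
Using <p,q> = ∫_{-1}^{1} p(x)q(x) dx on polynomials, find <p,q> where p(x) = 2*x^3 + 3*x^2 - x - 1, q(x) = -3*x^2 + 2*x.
<p,q> = -4/3

Expand the product: p(x)·q(x) = -6*x^5 - 5*x^4 + 9*x^3 + x^2 - 2*x.
∫_{-1}^{1} of each monomial x^k gives [2/(k+1) if k even, 0 if k odd]. Integrating term-by-term (or equivalently evaluating the antiderivative F(x) = -x^6 - x^5 + 9*x^4/4 + x^3/3 - x^2 at the endpoints):
  F(1) − F(−1) = -5/12 − (11/12) = -4/3.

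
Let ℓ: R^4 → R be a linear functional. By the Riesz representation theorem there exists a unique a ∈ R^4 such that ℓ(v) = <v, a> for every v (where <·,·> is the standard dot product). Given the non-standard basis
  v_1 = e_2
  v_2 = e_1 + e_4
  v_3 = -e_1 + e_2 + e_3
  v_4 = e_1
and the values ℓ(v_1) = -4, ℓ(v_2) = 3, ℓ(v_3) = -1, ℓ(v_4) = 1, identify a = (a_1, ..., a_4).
a = (1, -4, 4, 2)

Write a = (a_1, ..., a_4) in the standard basis. For each basis vector v_i, ℓ(v_i) = <v_i, a> is a linear equation in the a_j's. Collect the n equations into a matrix system V a = ℓ, where row i of V is v_i (expressed in the standard basis). Since V is invertible (lower-triangular with 1s on the diagonal, up to permutation), solve by back-substitution:
  V =
[[0, 1, 0, 0],
 [1, 0, 0, 1],
 [-1, 1, 1, 0],
 [1, 0, 0, 0]]
  V a = (-4, 3, -1, 1)
Solving gives a = (1, -4, 4, 2).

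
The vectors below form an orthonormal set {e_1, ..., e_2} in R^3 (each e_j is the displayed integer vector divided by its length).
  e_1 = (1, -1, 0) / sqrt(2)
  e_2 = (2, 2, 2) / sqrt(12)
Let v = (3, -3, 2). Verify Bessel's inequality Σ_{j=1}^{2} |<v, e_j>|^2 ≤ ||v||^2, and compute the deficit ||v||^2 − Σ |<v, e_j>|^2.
Σ |<v, e_j>|^2 = 58/3; ||v||^2 = 22; deficit = 8/3

Write each e_j = u_j / sqrt(<u_j, u_j>) where u_j is the displayed integer vector. Then <v, e_j> = <v, u_j> / sqrt(<u_j, u_j>), so |<v, e_j>|^2 = <v, u_j>^2 / <u_j, u_j>.
Coefficients: <v, e_1> = 6/sqrt(2), <v, e_2> = 4/sqrt(12).
Square and sum: Σ |<v, e_j>|^2 = 58/3.
Compute ||v||^2 = v·v = 22.
Deficit = 22 − 58/3 = 8/3 ≥ 0, confirming Bessel's inequality. (The deficit equals ||v − Σ <v,e_j> e_j||^2, the squared distance from v to span{e_j}.)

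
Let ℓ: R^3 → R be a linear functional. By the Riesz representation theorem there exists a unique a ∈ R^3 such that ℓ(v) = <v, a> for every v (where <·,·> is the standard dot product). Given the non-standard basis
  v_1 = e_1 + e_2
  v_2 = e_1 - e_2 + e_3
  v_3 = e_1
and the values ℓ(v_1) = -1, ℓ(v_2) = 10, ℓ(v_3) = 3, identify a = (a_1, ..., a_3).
a = (3, -4, 3)

Write a = (a_1, ..., a_3) in the standard basis. For each basis vector v_i, ℓ(v_i) = <v_i, a> is a linear equation in the a_j's. Collect the n equations into a matrix system V a = ℓ, where row i of V is v_i (expressed in the standard basis). Since V is invertible (lower-triangular with 1s on the diagonal, up to permutation), solve by back-substitution:
  V =
[[1, 1, 0],
 [1, -1, 1],
 [1, 0, 0]]
  V a = (-1, 10, 3)
Solving gives a = (3, -4, 3).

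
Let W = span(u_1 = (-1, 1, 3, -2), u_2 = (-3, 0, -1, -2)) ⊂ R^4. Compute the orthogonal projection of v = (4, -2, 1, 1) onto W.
proj_W(v) = (625/194, -5/97, 175/194, 215/97)

Set up U = [u_1 | ... | u_2] ∈ R^(4×2). The projector onto W = col(U) is P = U (U^T U)^(-1) U^T.
Compute U^T U =
  [15, 4]
  [4, 14],
and U^T v = (-5, -15).
Solve U^T U · c = U^T v for the coefficients: c = (-5/97, -205/194). The projection is proj_W(v) = U c.
Check: (v - proj_W(v)) · u_1 = 0  (should be 0).
Check: (v - proj_W(v)) · u_2 = 0  (should be 0).
Result: proj_W(v) = (625/194, -5/97, 175/194, 215/97).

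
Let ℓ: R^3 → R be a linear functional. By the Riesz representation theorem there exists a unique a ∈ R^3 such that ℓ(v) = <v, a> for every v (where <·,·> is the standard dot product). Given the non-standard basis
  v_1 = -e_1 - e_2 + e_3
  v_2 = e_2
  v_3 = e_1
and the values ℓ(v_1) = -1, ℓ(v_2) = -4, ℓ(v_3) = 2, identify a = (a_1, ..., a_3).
a = (2, -4, -3)

Write a = (a_1, ..., a_3) in the standard basis. For each basis vector v_i, ℓ(v_i) = <v_i, a> is a linear equation in the a_j's. Collect the n equations into a matrix system V a = ℓ, where row i of V is v_i (expressed in the standard basis). Since V is invertible (lower-triangular with 1s on the diagonal, up to permutation), solve by back-substitution:
  V =
[[-1, -1, 1],
 [0, 1, 0],
 [1, 0, 0]]
  V a = (-1, -4, 2)
Solving gives a = (2, -4, -3).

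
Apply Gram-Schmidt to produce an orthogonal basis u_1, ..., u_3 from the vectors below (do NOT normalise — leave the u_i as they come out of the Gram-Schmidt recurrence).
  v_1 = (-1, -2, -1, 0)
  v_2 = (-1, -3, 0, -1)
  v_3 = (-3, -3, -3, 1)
Orthogonal basis:
  u_1 = (-1, -2, -1, 0)
  u_2 = (1/6, -2/3, 7/6, -1)
  u_3 = (-14/17, 5/17, 4/17, -1/17)

Apply the Gram-Schmidt recurrence
  u_1 = v_1
  u_i = v_i − Σ_{j<i} ((v_i · u_j) / (u_j · u_j)) · u_j.

Step by step this gives:
  u_1 = (-1, -2, -1, 0)
  u_2 = (1/6, -2/3, 7/6, -1)
  u_3 = (-14/17, 5/17, 4/17, -1/17)

Orthogonality check:
  u_2 · u_1 = 0 (should be 0)
  u_3 · u_1 = 0 (should be 0)
  u_3 · u_2 = 0 (should be 0)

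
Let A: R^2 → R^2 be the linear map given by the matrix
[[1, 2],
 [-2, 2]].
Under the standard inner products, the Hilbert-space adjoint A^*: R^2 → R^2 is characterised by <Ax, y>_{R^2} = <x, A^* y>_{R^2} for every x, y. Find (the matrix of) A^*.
A^* = A^T =
[[1, -2],
 [2, 2]]

For real matrices with standard dot products, the defining identity <Ax, y> = <x, A^* y> gives (Ax)^T y = x^T (A^*) y, i.e. x^T A^T y = x^T (A^*) y. Since this holds for all x, y, we must have A^* = A^T. Therefore
A^* =
[[1, -2],
 [2, 2]].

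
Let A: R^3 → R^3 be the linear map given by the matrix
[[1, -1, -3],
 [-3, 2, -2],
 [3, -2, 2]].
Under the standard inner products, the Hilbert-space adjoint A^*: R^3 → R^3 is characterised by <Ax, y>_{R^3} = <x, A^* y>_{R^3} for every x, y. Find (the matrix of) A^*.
A^* = A^T =
[[1, -3, 3],
 [-1, 2, -2],
 [-3, -2, 2]]

For real matrices with standard dot products, the defining identity <Ax, y> = <x, A^* y> gives (Ax)^T y = x^T (A^*) y, i.e. x^T A^T y = x^T (A^*) y. Since this holds for all x, y, we must have A^* = A^T. Therefore
A^* =
[[1, -3, 3],
 [-1, 2, -2],
 [-3, -2, 2]].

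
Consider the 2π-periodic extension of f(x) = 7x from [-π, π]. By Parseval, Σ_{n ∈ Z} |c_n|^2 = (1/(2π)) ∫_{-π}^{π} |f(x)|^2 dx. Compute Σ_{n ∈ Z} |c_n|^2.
Σ |c_n|^2 = 49π^2/3

Expand and integrate term by term over [-π, π]:
  ∫ (7x)^2 dx = 49·(2π^3/3); ∫ 2·7·(0)·x dx = 0 (odd integrand); ∫ 0^2 dx = 0·2π.
So (1/(2π)) ∫_{-π}^{π} (7x)^2 dx = 49π^2/3 + 0 = 49π^2/3.
Parseval ⇒ Σ |c_n|^2 = 49π^2/3.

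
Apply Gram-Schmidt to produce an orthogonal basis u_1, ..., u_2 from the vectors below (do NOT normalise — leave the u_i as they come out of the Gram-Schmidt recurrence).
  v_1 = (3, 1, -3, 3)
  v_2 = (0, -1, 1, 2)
Orthogonal basis:
  u_1 = (3, 1, -3, 3)
  u_2 = (-3/14, -15/14, 17/14, 25/14)

Apply the Gram-Schmidt recurrence
  u_1 = v_1
  u_i = v_i − Σ_{j<i} ((v_i · u_j) / (u_j · u_j)) · u_j.

Step by step this gives:
  u_1 = (3, 1, -3, 3)
  u_2 = (-3/14, -15/14, 17/14, 25/14)

Orthogonality check:
  u_2 · u_1 = 0 (should be 0)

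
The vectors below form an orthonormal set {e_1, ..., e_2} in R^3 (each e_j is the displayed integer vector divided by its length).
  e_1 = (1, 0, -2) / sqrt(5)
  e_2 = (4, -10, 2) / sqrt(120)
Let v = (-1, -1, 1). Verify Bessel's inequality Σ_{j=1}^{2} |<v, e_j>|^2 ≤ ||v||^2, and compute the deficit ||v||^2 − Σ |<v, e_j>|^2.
Σ |<v, e_j>|^2 = 7/3; ||v||^2 = 3; deficit = 2/3

Write each e_j = u_j / sqrt(<u_j, u_j>) where u_j is the displayed integer vector. Then <v, e_j> = <v, u_j> / sqrt(<u_j, u_j>), so |<v, e_j>|^2 = <v, u_j>^2 / <u_j, u_j>.
Coefficients: <v, e_1> = -3/sqrt(5), <v, e_2> = 8/sqrt(120).
Square and sum: Σ |<v, e_j>|^2 = 7/3.
Compute ||v||^2 = v·v = 3.
Deficit = 3 − 7/3 = 2/3 ≥ 0, confirming Bessel's inequality. (The deficit equals ||v − Σ <v,e_j> e_j||^2, the squared distance from v to span{e_j}.)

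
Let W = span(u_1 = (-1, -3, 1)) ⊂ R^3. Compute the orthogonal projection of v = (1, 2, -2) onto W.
proj_W(v) = (9/11, 27/11, -9/11)

Set up U = [u_1 | ... | u_1] ∈ R^(3×1). The projector onto W = col(U) is P = U (U^T U)^(-1) U^T.
Compute U^T U =
  [11],
and U^T v = (-9).
Solve U^T U · c = U^T v for the coefficients: c = (-9/11). The projection is proj_W(v) = U c.
Check: (v - proj_W(v)) · u_1 = 0  (should be 0).
Result: proj_W(v) = (9/11, 27/11, -9/11).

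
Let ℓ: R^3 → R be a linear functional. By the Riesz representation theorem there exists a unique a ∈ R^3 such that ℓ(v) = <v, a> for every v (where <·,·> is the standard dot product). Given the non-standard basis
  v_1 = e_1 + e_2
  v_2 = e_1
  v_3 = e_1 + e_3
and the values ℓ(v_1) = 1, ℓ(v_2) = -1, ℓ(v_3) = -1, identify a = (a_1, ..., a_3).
a = (-1, 2, 0)

Write a = (a_1, ..., a_3) in the standard basis. For each basis vector v_i, ℓ(v_i) = <v_i, a> is a linear equation in the a_j's. Collect the n equations into a matrix system V a = ℓ, where row i of V is v_i (expressed in the standard basis). Since V is invertible (lower-triangular with 1s on the diagonal, up to permutation), solve by back-substitution:
  V =
[[1, 1, 0],
 [1, 0, 0],
 [1, 0, 1]]
  V a = (1, -1, -1)
Solving gives a = (-1, 2, 0).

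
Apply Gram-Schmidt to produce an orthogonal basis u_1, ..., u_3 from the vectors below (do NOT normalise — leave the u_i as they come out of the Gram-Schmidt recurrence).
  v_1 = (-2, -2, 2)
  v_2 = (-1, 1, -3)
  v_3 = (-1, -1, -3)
Orthogonal basis:
  u_1 = (-2, -2, 2)
  u_2 = (-2, 0, -2)
  u_3 = (2/3, -4/3, -2/3)

Apply the Gram-Schmidt recurrence
  u_1 = v_1
  u_i = v_i − Σ_{j<i} ((v_i · u_j) / (u_j · u_j)) · u_j.

Step by step this gives:
  u_1 = (-2, -2, 2)
  u_2 = (-2, 0, -2)
  u_3 = (2/3, -4/3, -2/3)

Orthogonality check:
  u_2 · u_1 = 0 (should be 0)
  u_3 · u_1 = 0 (should be 0)
  u_3 · u_2 = 0 (should be 0)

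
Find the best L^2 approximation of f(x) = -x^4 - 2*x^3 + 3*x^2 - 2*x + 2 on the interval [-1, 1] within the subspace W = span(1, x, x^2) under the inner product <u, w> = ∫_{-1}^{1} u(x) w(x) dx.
g(x) = 15*x^2/7 - 16*x/5 + 73/35

The best approximation g ∈ W is the orthogonal projection of f onto W. Writing g = a_0 + a_1 x + a_2 x^2, the coefficients solve the normal equations G · a = b where
  G_{ij} = <φ_i, φ_j> and b_i = <f, φ_i>, with φ_0 = 1, φ_1 = x, φ_2 = x^2.
G =
  [2, 0, 2/3]
  [0, 2/3, 0]
  [2/3, 0, 2/5],
b = (28/5, -32/15, 236/105).
Solving gives a_0 = 73/35, a_1 = -16/5, a_2 = 15/7, so
  g(x) = 15*x^2/7 - 16*x/5 + 73/35.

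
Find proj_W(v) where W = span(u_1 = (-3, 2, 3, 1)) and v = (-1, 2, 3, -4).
proj_W(v) = (-36/23, 24/23, 36/23, 12/23)

Set up U = [u_1 | ... | u_1] ∈ R^(4×1). The projector onto W = col(U) is P = U (U^T U)^(-1) U^T.
Compute U^T U =
  [23],
and U^T v = (12).
Solve U^T U · c = U^T v for the coefficients: c = (12/23). The projection is proj_W(v) = U c.
Check: (v - proj_W(v)) · u_1 = 0  (should be 0).
Result: proj_W(v) = (-36/23, 24/23, 36/23, 12/23).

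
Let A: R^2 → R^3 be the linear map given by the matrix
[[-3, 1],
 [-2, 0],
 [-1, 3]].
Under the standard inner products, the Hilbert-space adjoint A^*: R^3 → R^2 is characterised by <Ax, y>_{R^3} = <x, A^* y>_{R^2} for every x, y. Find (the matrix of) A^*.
A^* = A^T =
[[-3, -2, -1],
 [1, 0, 3]]

For real matrices with standard dot products, the defining identity <Ax, y> = <x, A^* y> gives (Ax)^T y = x^T (A^*) y, i.e. x^T A^T y = x^T (A^*) y. Since this holds for all x, y, we must have A^* = A^T. Therefore
A^* =
[[-3, -2, -1],
 [1, 0, 3]].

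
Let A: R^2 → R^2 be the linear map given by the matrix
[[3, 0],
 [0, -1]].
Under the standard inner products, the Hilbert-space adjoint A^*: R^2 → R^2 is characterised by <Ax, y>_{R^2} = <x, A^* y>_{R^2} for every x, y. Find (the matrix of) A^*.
A^* = A^T =
[[3, 0],
 [0, -1]]

For real matrices with standard dot products, the defining identity <Ax, y> = <x, A^* y> gives (Ax)^T y = x^T (A^*) y, i.e. x^T A^T y = x^T (A^*) y. Since this holds for all x, y, we must have A^* = A^T. Therefore
A^* =
[[3, 0],
 [0, -1]].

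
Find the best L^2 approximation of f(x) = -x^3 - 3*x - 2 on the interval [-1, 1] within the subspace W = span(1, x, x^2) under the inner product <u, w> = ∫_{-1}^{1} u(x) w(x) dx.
g(x) = -18*x/5 - 2

The best approximation g ∈ W is the orthogonal projection of f onto W. Writing g = a_0 + a_1 x + a_2 x^2, the coefficients solve the normal equations G · a = b where
  G_{ij} = <φ_i, φ_j> and b_i = <f, φ_i>, with φ_0 = 1, φ_1 = x, φ_2 = x^2.
G =
  [2, 0, 2/3]
  [0, 2/3, 0]
  [2/3, 0, 2/5],
b = (-4, -12/5, -4/3).
Solving gives a_0 = -2, a_1 = -18/5, a_2 = 0, so
  g(x) = -18*x/5 - 2.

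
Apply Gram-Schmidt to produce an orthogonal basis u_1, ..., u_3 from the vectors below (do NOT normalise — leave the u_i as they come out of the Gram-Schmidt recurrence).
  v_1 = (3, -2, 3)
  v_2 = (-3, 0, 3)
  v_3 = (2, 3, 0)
Orthogonal basis:
  u_1 = (3, -2, 3)
  u_2 = (-3, 0, 3)
  u_3 = (1, 3, 1)

Apply the Gram-Schmidt recurrence
  u_1 = v_1
  u_i = v_i − Σ_{j<i} ((v_i · u_j) / (u_j · u_j)) · u_j.

Step by step this gives:
  u_1 = (3, -2, 3)
  u_2 = (-3, 0, 3)
  u_3 = (1, 3, 1)

Orthogonality check:
  u_2 · u_1 = 0 (should be 0)
  u_3 · u_1 = 0 (should be 0)
  u_3 · u_2 = 0 (should be 0)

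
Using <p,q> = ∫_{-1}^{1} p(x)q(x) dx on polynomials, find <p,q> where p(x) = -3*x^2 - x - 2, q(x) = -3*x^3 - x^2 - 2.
<p,q> = 236/15

Expand the product: p(x)·q(x) = 9*x^5 + 6*x^4 + 7*x^3 + 8*x^2 + 2*x + 4.
∫_{-1}^{1} of each monomial x^k gives [2/(k+1) if k even, 0 if k odd]. Integrating term-by-term (or equivalently evaluating the antiderivative F(x) = 3*x^6/2 + 6*x^5/5 + 7*x^4/4 + 8*x^3/3 + x^2 + 4*x at the endpoints):
  F(1) − F(−1) = 727/60 − (-217/60) = 236/15.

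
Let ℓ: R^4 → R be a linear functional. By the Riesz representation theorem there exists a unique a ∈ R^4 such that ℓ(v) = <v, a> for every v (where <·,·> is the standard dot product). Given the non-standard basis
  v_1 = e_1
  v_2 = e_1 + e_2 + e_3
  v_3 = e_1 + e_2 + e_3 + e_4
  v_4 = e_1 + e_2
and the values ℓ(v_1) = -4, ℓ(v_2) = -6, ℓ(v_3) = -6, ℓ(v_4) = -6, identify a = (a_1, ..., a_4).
a = (-4, -2, 0, 0)

Write a = (a_1, ..., a_4) in the standard basis. For each basis vector v_i, ℓ(v_i) = <v_i, a> is a linear equation in the a_j's. Collect the n equations into a matrix system V a = ℓ, where row i of V is v_i (expressed in the standard basis). Since V is invertible (lower-triangular with 1s on the diagonal, up to permutation), solve by back-substitution:
  V =
[[1, 0, 0, 0],
 [1, 1, 1, 0],
 [1, 1, 1, 1],
 [1, 1, 0, 0]]
  V a = (-4, -6, -6, -6)
Solving gives a = (-4, -2, 0, 0).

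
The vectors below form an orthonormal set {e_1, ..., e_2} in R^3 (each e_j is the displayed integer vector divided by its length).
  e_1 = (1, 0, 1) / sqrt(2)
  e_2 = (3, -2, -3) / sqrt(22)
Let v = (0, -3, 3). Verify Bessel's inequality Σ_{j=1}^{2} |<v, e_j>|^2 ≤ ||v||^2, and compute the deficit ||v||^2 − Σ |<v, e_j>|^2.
Σ |<v, e_j>|^2 = 54/11; ||v||^2 = 18; deficit = 144/11

Write each e_j = u_j / sqrt(<u_j, u_j>) where u_j is the displayed integer vector. Then <v, e_j> = <v, u_j> / sqrt(<u_j, u_j>), so |<v, e_j>|^2 = <v, u_j>^2 / <u_j, u_j>.
Coefficients: <v, e_1> = 3/sqrt(2), <v, e_2> = -3/sqrt(22).
Square and sum: Σ |<v, e_j>|^2 = 54/11.
Compute ||v||^2 = v·v = 18.
Deficit = 18 − 54/11 = 144/11 ≥ 0, confirming Bessel's inequality. (The deficit equals ||v − Σ <v,e_j> e_j||^2, the squared distance from v to span{e_j}.)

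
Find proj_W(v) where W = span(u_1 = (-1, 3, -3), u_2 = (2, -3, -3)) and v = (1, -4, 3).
proj_W(v) = (32/23, -175/46, 141/46)

Set up U = [u_1 | ... | u_2] ∈ R^(3×2). The projector onto W = col(U) is P = U (U^T U)^(-1) U^T.
Compute U^T U =
  [19, -2]
  [-2, 22],
and U^T v = (-22, 5).
Solve U^T U · c = U^T v for the coefficients: c = (-79/69, 17/138). The projection is proj_W(v) = U c.
Check: (v - proj_W(v)) · u_1 = 0  (should be 0).
Check: (v - proj_W(v)) · u_2 = 0  (should be 0).
Result: proj_W(v) = (32/23, -175/46, 141/46).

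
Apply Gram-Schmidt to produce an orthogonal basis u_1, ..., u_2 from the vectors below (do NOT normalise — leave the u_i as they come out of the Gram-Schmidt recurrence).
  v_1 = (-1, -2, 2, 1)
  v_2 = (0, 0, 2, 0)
Orthogonal basis:
  u_1 = (-1, -2, 2, 1)
  u_2 = (2/5, 4/5, 6/5, -2/5)

Apply the Gram-Schmidt recurrence
  u_1 = v_1
  u_i = v_i − Σ_{j<i} ((v_i · u_j) / (u_j · u_j)) · u_j.

Step by step this gives:
  u_1 = (-1, -2, 2, 1)
  u_2 = (2/5, 4/5, 6/5, -2/5)

Orthogonality check:
  u_2 · u_1 = 0 (should be 0)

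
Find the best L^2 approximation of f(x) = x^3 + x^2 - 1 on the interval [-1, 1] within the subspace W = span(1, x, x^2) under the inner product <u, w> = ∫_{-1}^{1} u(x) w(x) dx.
g(x) = x^2 + 3*x/5 - 1

The best approximation g ∈ W is the orthogonal projection of f onto W. Writing g = a_0 + a_1 x + a_2 x^2, the coefficients solve the normal equations G · a = b where
  G_{ij} = <φ_i, φ_j> and b_i = <f, φ_i>, with φ_0 = 1, φ_1 = x, φ_2 = x^2.
G =
  [2, 0, 2/3]
  [0, 2/3, 0]
  [2/3, 0, 2/5],
b = (-4/3, 2/5, -4/15).
Solving gives a_0 = -1, a_1 = 3/5, a_2 = 1, so
  g(x) = x^2 + 3*x/5 - 1.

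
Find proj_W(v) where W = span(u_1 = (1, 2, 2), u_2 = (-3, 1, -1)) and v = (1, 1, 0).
proj_W(v) = (3/5, 1/2, 7/10)

Set up U = [u_1 | ... | u_2] ∈ R^(3×2). The projector onto W = col(U) is P = U (U^T U)^(-1) U^T.
Compute U^T U =
  [9, -3]
  [-3, 11],
and U^T v = (3, -2).
Solve U^T U · c = U^T v for the coefficients: c = (3/10, -1/10). The projection is proj_W(v) = U c.
Check: (v - proj_W(v)) · u_1 = 0  (should be 0).
Check: (v - proj_W(v)) · u_2 = 0  (should be 0).
Result: proj_W(v) = (3/5, 1/2, 7/10).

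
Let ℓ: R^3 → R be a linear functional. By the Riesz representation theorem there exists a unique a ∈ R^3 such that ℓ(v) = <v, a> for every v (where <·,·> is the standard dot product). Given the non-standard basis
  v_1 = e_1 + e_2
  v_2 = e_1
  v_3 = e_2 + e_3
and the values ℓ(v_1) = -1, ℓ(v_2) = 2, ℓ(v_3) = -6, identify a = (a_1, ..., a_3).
a = (2, -3, -3)

Write a = (a_1, ..., a_3) in the standard basis. For each basis vector v_i, ℓ(v_i) = <v_i, a> is a linear equation in the a_j's. Collect the n equations into a matrix system V a = ℓ, where row i of V is v_i (expressed in the standard basis). Since V is invertible (lower-triangular with 1s on the diagonal, up to permutation), solve by back-substitution:
  V =
[[1, 1, 0],
 [1, 0, 0],
 [0, 1, 1]]
  V a = (-1, 2, -6)
Solving gives a = (2, -3, -3).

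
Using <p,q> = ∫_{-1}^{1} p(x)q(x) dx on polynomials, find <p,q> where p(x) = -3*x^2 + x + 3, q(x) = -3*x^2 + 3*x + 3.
<p,q> = 58/5

Expand the product: p(x)·q(x) = 9*x^4 - 12*x^3 - 15*x^2 + 12*x + 9.
∫_{-1}^{1} of each monomial x^k gives [2/(k+1) if k even, 0 if k odd]. Integrating term-by-term (or equivalently evaluating the antiderivative F(x) = 9*x^5/5 - 3*x^4 - 5*x^3 + 6*x^2 + 9*x at the endpoints):
  F(1) − F(−1) = 44/5 − (-14/5) = 58/5.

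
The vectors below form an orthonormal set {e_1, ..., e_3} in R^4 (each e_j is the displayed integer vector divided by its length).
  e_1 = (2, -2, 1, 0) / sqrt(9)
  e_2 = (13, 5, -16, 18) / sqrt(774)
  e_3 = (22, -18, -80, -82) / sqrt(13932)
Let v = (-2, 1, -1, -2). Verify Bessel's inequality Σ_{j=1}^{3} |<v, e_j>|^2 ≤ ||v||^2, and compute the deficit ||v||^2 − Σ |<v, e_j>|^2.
Σ |<v, e_j>|^2 = 1619/162; ||v||^2 = 10; deficit = 1/162

Write each e_j = u_j / sqrt(<u_j, u_j>) where u_j is the displayed integer vector. Then <v, e_j> = <v, u_j> / sqrt(<u_j, u_j>), so |<v, e_j>|^2 = <v, u_j>^2 / <u_j, u_j>.
Coefficients: <v, e_1> = -7/sqrt(9), <v, e_2> = -41/sqrt(774), <v, e_3> = 182/sqrt(13932).
Square and sum: Σ |<v, e_j>|^2 = 1619/162.
Compute ||v||^2 = v·v = 10.
Deficit = 10 − 1619/162 = 1/162 ≥ 0, confirming Bessel's inequality. (The deficit equals ||v − Σ <v,e_j> e_j||^2, the squared distance from v to span{e_j}.)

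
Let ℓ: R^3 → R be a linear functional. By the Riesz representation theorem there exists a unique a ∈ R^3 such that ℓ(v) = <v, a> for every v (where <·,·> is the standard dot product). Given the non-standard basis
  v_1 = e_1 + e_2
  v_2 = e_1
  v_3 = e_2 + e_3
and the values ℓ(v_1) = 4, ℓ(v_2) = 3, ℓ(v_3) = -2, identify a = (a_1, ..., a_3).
a = (3, 1, -3)

Write a = (a_1, ..., a_3) in the standard basis. For each basis vector v_i, ℓ(v_i) = <v_i, a> is a linear equation in the a_j's. Collect the n equations into a matrix system V a = ℓ, where row i of V is v_i (expressed in the standard basis). Since V is invertible (lower-triangular with 1s on the diagonal, up to permutation), solve by back-substitution:
  V =
[[1, 1, 0],
 [1, 0, 0],
 [0, 1, 1]]
  V a = (4, 3, -2)
Solving gives a = (3, 1, -3).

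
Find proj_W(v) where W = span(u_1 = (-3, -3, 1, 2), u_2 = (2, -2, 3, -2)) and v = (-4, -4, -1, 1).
proj_W(v) = (-870/241, -690/241, 125/241, 610/241)

Set up U = [u_1 | ... | u_2] ∈ R^(4×2). The projector onto W = col(U) is P = U (U^T U)^(-1) U^T.
Compute U^T U =
  [23, -1]
  [-1, 21],
and U^T v = (25, -5).
Solve U^T U · c = U^T v for the coefficients: c = (260/241, -45/241). The projection is proj_W(v) = U c.
Check: (v - proj_W(v)) · u_1 = 0  (should be 0).
Check: (v - proj_W(v)) · u_2 = 0  (should be 0).
Result: proj_W(v) = (-870/241, -690/241, 125/241, 610/241).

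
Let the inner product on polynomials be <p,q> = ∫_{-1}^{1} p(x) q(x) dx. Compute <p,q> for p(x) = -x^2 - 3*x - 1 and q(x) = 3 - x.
<p,q> = -6

Expand the product: p(x)·q(x) = x^3 - 8*x - 3.
∫_{-1}^{1} of each monomial x^k gives [2/(k+1) if k even, 0 if k odd]. Integrating term-by-term (or equivalently evaluating the antiderivative F(x) = x^4/4 - 4*x^2 - 3*x at the endpoints):
  F(1) − F(−1) = -27/4 − (-3/4) = -6.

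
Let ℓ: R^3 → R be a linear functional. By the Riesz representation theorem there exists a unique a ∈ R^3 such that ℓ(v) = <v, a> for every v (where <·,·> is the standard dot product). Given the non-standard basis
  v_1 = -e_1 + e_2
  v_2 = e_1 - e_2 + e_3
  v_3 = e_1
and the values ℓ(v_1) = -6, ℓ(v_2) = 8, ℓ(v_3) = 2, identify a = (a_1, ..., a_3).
a = (2, -4, 2)

Write a = (a_1, ..., a_3) in the standard basis. For each basis vector v_i, ℓ(v_i) = <v_i, a> is a linear equation in the a_j's. Collect the n equations into a matrix system V a = ℓ, where row i of V is v_i (expressed in the standard basis). Since V is invertible (lower-triangular with 1s on the diagonal, up to permutation), solve by back-substitution:
  V =
[[-1, 1, 0],
 [1, -1, 1],
 [1, 0, 0]]
  V a = (-6, 8, 2)
Solving gives a = (2, -4, 2).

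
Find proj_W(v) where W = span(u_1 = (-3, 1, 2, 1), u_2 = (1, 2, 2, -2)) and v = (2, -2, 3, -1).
proj_W(v) = (114/97, 141/194, 48/97, -231/194)

Set up U = [u_1 | ... | u_2] ∈ R^(4×2). The projector onto W = col(U) is P = U (U^T U)^(-1) U^T.
Compute U^T U =
  [15, 1]
  [1, 13],
and U^T v = (-3, 6).
Solve U^T U · c = U^T v for the coefficients: c = (-45/194, 93/194). The projection is proj_W(v) = U c.
Check: (v - proj_W(v)) · u_1 = 0  (should be 0).
Check: (v - proj_W(v)) · u_2 = 0  (should be 0).
Result: proj_W(v) = (114/97, 141/194, 48/97, -231/194).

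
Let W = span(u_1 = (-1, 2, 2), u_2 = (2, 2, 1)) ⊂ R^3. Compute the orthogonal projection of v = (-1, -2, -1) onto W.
proj_W(v) = (-69/65, -24/13, -77/65)

Set up U = [u_1 | ... | u_2] ∈ R^(3×2). The projector onto W = col(U) is P = U (U^T U)^(-1) U^T.
Compute U^T U =
  [9, 4]
  [4, 9],
and U^T v = (-5, -7).
Solve U^T U · c = U^T v for the coefficients: c = (-17/65, -43/65). The projection is proj_W(v) = U c.
Check: (v - proj_W(v)) · u_1 = 0  (should be 0).
Check: (v - proj_W(v)) · u_2 = 0  (should be 0).
Result: proj_W(v) = (-69/65, -24/13, -77/65).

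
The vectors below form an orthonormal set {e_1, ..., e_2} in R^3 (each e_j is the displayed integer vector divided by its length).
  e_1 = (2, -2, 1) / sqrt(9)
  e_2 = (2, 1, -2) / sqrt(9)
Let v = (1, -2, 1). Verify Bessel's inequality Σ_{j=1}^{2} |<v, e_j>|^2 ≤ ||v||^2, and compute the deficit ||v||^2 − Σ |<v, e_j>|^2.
Σ |<v, e_j>|^2 = 53/9; ||v||^2 = 6; deficit = 1/9

Write each e_j = u_j / sqrt(<u_j, u_j>) where u_j is the displayed integer vector. Then <v, e_j> = <v, u_j> / sqrt(<u_j, u_j>), so |<v, e_j>|^2 = <v, u_j>^2 / <u_j, u_j>.
Coefficients: <v, e_1> = 7/sqrt(9), <v, e_2> = -2/sqrt(9).
Square and sum: Σ |<v, e_j>|^2 = 53/9.
Compute ||v||^2 = v·v = 6.
Deficit = 6 − 53/9 = 1/9 ≥ 0, confirming Bessel's inequality. (The deficit equals ||v − Σ <v,e_j> e_j||^2, the squared distance from v to span{e_j}.)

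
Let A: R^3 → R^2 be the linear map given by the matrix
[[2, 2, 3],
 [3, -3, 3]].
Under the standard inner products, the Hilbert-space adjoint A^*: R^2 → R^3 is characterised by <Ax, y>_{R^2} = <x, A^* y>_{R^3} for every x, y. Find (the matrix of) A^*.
A^* = A^T =
[[2, 3],
 [2, -3],
 [3, 3]]

For real matrices with standard dot products, the defining identity <Ax, y> = <x, A^* y> gives (Ax)^T y = x^T (A^*) y, i.e. x^T A^T y = x^T (A^*) y. Since this holds for all x, y, we must have A^* = A^T. Therefore
A^* =
[[2, 3],
 [2, -3],
 [3, 3]].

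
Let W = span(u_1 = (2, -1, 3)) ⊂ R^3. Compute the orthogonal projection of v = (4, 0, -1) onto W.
proj_W(v) = (5/7, -5/14, 15/14)

Set up U = [u_1 | ... | u_1] ∈ R^(3×1). The projector onto W = col(U) is P = U (U^T U)^(-1) U^T.
Compute U^T U =
  [14],
and U^T v = (5).
Solve U^T U · c = U^T v for the coefficients: c = (5/14). The projection is proj_W(v) = U c.
Check: (v - proj_W(v)) · u_1 = 0  (should be 0).
Result: proj_W(v) = (5/7, -5/14, 15/14).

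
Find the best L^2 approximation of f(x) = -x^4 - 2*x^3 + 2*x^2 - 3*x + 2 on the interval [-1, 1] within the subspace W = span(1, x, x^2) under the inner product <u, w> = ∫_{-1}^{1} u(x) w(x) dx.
g(x) = 8*x^2/7 - 21*x/5 + 73/35

The best approximation g ∈ W is the orthogonal projection of f onto W. Writing g = a_0 + a_1 x + a_2 x^2, the coefficients solve the normal equations G · a = b where
  G_{ij} = <φ_i, φ_j> and b_i = <f, φ_i>, with φ_0 = 1, φ_1 = x, φ_2 = x^2.
G =
  [2, 0, 2/3]
  [0, 2/3, 0]
  [2/3, 0, 2/5],
b = (74/15, -14/5, 194/105).
Solving gives a_0 = 73/35, a_1 = -21/5, a_2 = 8/7, so
  g(x) = 8*x^2/7 - 21*x/5 + 73/35.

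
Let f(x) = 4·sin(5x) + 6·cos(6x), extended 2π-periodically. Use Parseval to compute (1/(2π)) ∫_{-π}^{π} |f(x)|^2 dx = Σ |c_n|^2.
Σ |c_n|^2 = 26

Expand |f|^2 and use orthogonality of {sin(nx), cos(mx)} on [-π, π]:
  ∫_{-π}^{π} sin(nx)^2 dx = π, ∫ cos(mx)^2 dx = π, and cross terms integrate to 0.
So ∫_{-π}^{π} f(x)^2 dx = 4^2 · π + 6^2 · π = (16 + 36)π.
Divide by 2π: (16 + 36)/2 = 26.
By Parseval, this equals Σ |c_n|^2.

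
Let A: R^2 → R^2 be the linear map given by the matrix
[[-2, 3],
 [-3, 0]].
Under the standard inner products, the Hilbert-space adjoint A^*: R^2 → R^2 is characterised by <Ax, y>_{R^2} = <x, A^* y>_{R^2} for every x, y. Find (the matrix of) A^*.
A^* = A^T =
[[-2, -3],
 [3, 0]]

For real matrices with standard dot products, the defining identity <Ax, y> = <x, A^* y> gives (Ax)^T y = x^T (A^*) y, i.e. x^T A^T y = x^T (A^*) y. Since this holds for all x, y, we must have A^* = A^T. Therefore
A^* =
[[-2, -3],
 [3, 0]].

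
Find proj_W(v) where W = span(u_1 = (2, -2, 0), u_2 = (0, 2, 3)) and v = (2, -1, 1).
proj_W(v) = (41/22, -25/22, 12/11)

Set up U = [u_1 | ... | u_2] ∈ R^(3×2). The projector onto W = col(U) is P = U (U^T U)^(-1) U^T.
Compute U^T U =
  [8, -4]
  [-4, 13],
and U^T v = (6, 1).
Solve U^T U · c = U^T v for the coefficients: c = (41/44, 4/11). The projection is proj_W(v) = U c.
Check: (v - proj_W(v)) · u_1 = 0  (should be 0).
Check: (v - proj_W(v)) · u_2 = 0  (should be 0).
Result: proj_W(v) = (41/22, -25/22, 12/11).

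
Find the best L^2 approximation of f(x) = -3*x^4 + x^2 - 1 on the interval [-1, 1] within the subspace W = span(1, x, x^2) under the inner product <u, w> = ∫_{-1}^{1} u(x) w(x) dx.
g(x) = -11*x^2/7 - 26/35

The best approximation g ∈ W is the orthogonal projection of f onto W. Writing g = a_0 + a_1 x + a_2 x^2, the coefficients solve the normal equations G · a = b where
  G_{ij} = <φ_i, φ_j> and b_i = <f, φ_i>, with φ_0 = 1, φ_1 = x, φ_2 = x^2.
G =
  [2, 0, 2/3]
  [0, 2/3, 0]
  [2/3, 0, 2/5],
b = (-38/15, 0, -118/105).
Solving gives a_0 = -26/35, a_1 = 0, a_2 = -11/7, so
  g(x) = -11*x^2/7 - 26/35.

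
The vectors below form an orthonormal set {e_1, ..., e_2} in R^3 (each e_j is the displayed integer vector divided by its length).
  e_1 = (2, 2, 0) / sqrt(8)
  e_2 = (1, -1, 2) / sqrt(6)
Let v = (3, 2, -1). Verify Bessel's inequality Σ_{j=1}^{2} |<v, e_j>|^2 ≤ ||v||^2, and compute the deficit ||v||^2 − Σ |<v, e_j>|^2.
Σ |<v, e_j>|^2 = 38/3; ||v||^2 = 14; deficit = 4/3

Write each e_j = u_j / sqrt(<u_j, u_j>) where u_j is the displayed integer vector. Then <v, e_j> = <v, u_j> / sqrt(<u_j, u_j>), so |<v, e_j>|^2 = <v, u_j>^2 / <u_j, u_j>.
Coefficients: <v, e_1> = 10/sqrt(8), <v, e_2> = -1/sqrt(6).
Square and sum: Σ |<v, e_j>|^2 = 38/3.
Compute ||v||^2 = v·v = 14.
Deficit = 14 − 38/3 = 4/3 ≥ 0, confirming Bessel's inequality. (The deficit equals ||v − Σ <v,e_j> e_j||^2, the squared distance from v to span{e_j}.)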